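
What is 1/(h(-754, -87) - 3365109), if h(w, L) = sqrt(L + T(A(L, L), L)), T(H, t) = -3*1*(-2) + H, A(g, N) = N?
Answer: -1121703/3774652860683 - 2*I*sqrt(42)/11323958582049 ≈ -2.9717e-7 - 1.1446e-12*I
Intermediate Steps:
T(H, t) = 6 + H (T(H, t) = -3*(-2) + H = 6 + H)
h(w, L) = sqrt(6 + 2*L) (h(w, L) = sqrt(L + (6 + L)) = sqrt(6 + 2*L))
1/(h(-754, -87) - 3365109) = 1/(sqrt(6 + 2*(-87)) - 3365109) = 1/(sqrt(6 - 174) - 3365109) = 1/(sqrt(-168) - 3365109) = 1/(2*I*sqrt(42) - 3365109) = 1/(-3365109 + 2*I*sqrt(42))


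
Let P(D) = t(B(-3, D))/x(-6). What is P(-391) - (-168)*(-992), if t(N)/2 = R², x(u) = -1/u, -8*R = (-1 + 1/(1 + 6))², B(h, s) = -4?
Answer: -400140813/2401 ≈ -1.6666e+5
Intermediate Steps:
R = -9/98 (R = -(-1 + 1/(1 + 6))²/8 = -(-1 + 1/7)²/8 = -(-1 + ⅐)²/8 = -(-6/7)²/8 = -⅛*36/49 = -9/98 ≈ -0.091837)
t(N) = 81/4802 (t(N) = 2*(-9/98)² = 2*(81/9604) = 81/4802)
P(D) = 243/2401 (P(D) = 81/(4802*((-1/(-6)))) = 81/(4802*((-1*(-⅙)))) = 81/(4802*(⅙)) = (81/4802)*6 = 243/2401)
P(-391) - (-168)*(-992) = 243/2401 - (-168)*(-992) = 243/2401 - 1*166656 = 243/2401 - 166656 = -400140813/2401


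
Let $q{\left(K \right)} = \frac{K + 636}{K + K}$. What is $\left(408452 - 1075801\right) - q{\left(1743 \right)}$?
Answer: $- \frac{775460331}{1162} \approx -6.6735 \cdot 10^{5}$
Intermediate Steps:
$q{\left(K \right)} = \frac{636 + K}{2 K}$
$\left(408452 - 1075801\right) - q{\left(1743 \right)} = \left(408452 - 1075801\right) - \frac{636 + 1743}{2 \cdot 1743} = \left(408452 - 1075801\right) - \frac{1}{2} \cdot \frac{1}{1743} \cdot 2379 = -667349 - \frac{793}{1162} = - \frac{775460331}{1162}$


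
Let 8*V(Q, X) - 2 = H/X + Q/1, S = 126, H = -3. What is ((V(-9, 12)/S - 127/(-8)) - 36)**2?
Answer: 6589055929/16257024 ≈ 405.31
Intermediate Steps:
V(Q, X) = 1/4 - 3/(8*X) + Q/8 (V(Q, X) = 1/4 + (-3/X + Q/1)/8 = 1/4 + (-3/X + Q*1)/8 = 1/4 + (-3/X + Q)/8 = 1/4 + (Q - 3/X)/8 = 1/4 + (-3/(8*X) + Q/8) = 1/4 - 3/(8*X) + Q/8)
((V(-9, 12)/S - 127/(-8)) - 36)**2 = ((((1/8)*(-3 + 12*(2 - 9))/12)/126 - 127/(-8)) - 36)**2 = ((((1/8)*(1/12)*(-3 + 12*(-7)))*(1/126) - 127*(-1/8)) - 36)**2 = ((((1/8)*(1/12)*(-3 - 84))*(1/126) + 127/8) - 36)**2 = ((((1/8)*(1/12)*(-87))*(1/126) + 127/8) - 36)**2 = ((-29/32*1/126 + 127/8) - 36)**2 = ((-29/4032 + 127/8) - 36)**2 = (63979/4032 - 36)**2 = (-81173/4032)**2 = 6589055929/16257024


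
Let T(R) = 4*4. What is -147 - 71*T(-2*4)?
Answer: -1283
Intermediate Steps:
T(R) = 16
-147 - 71*T(-2*4) = -147 - 71*16 = -147 - 1136 = -1283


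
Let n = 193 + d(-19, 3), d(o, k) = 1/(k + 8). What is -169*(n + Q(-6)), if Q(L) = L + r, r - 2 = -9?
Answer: -334789/11 ≈ -30435.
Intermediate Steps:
r = -7 (r = 2 - 9 = -7)
d(o, k) = 1/(8 + k)
Q(L) = -7 + L (Q(L) = L - 7 = -7 + L)
n = 2124/11 (n = 193 + 1/(8 + 3) = 193 + 1/11 = 2124/11 ≈ 193.09)
-169*(n + Q(-6)) = -169*(2124/11 + (-7 - 6)) = -169*(2124/11 - 13) = -169*1981/11 = -334789/11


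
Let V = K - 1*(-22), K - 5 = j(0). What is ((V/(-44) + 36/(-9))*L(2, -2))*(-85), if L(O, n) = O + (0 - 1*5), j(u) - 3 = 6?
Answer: -13515/11 ≈ -1228.6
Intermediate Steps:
j(u) = 9 (j(u) = 3 + 6 = 9)
K = 14 (K = 5 + 9 = 14)
L(O, n) = -5 + O (L(O, n) = O + (0 - 5) = O - 5 = -5 + O)
V = 36 (V = 14 - 1*(-22) = 14 + 22 = 36)
((V/(-44) + 36/(-9))*L(2, -2))*(-85) = ((36/(-44) + 36/(-9))*(-5 + 2))*(-85) = ((36*(-1/44) + 36*(-⅑))*(-3))*(-85) = ((-9/11 - 4)*(-3))*(-85) = -53/11*(-3)*(-85) = (159/11)*(-85) = -13515/11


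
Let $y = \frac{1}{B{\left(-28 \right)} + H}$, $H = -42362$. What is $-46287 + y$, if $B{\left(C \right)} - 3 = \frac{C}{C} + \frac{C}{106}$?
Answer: $- \frac{103913759609}{2244988} \approx -46287.0$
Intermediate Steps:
$B{\left(C \right)} = 4 + \frac{C}{106}$ ($B{\left(C \right)} = 3 + \left(\frac{C}{C} + \frac{C}{106}\right) = 3 + \left(1 + C \frac{1}{106}\right) = 3 + \left(1 + \frac{C}{106}\right) = 4 + \frac{C}{106}$)
$y = - \frac{53}{2244988}$ ($y = \frac{1}{\left(4 + \frac{1}{106} \left(-28\right)\right) - 42362} = \frac{1}{\left(4 - \frac{14}{53}\right) - 42362} = \frac{1}{\frac{198}{53} - 42362} = \frac{1}{- \frac{2244988}{53}} = - \frac{53}{2244988} \approx -2.3608 \cdot 10^{-5}$)
$-46287 + y = -46287 - \frac{53}{2244988} = - \frac{103913759609}{2244988}$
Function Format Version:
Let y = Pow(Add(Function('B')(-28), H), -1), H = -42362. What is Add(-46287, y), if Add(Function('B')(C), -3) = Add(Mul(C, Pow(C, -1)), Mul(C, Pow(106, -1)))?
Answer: Rational(-103913759609, 2244988) ≈ -46287.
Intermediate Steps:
Function('B')(C) = Add(4, Mul(Rational(1, 106), C)) (Function('B')(C) = Add(3, Add(Mul(C, Pow(C, -1)), Mul(C, Pow(106, -1)))) = Add(3, Add(1, Mul(C, Rational(1, 106)))) = Add(3, Add(1, Mul(Rational(1, 106), C))) = Add(4, Mul(Rational(1, 106), C)))
y = Rational(-53, 2244988) (y = Pow(Add(Add(4, Mul(Rational(1, 106), -28)), -42362), -1) = Pow(Add(Add(4, Rational(-14, 53)), -42362), -1) = Pow(Add(Rational(198, 53), -42362), -1) = Pow(Rational(-2244988, 53), -1) = Rational(-53, 2244988) ≈ -2.3608e-5)
Add(-46287, y) = Add(-46287, Rational(-53, 2244988)) = Rational(-103913759609, 2244988)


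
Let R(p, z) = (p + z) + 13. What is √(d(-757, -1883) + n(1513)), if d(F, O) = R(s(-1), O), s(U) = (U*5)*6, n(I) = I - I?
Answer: 10*I*√19 ≈ 43.589*I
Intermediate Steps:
n(I) = 0
s(U) = 30*U (s(U) = (5*U)*6 = 30*U)
R(p, z) = 13 + p + z
d(F, O) = -17 + O (d(F, O) = 13 + 30*(-1) + O = 13 - 30 + O = -17 + O)
√(d(-757, -1883) + n(1513)) = √((-17 - 1883) + 0) = √(-1900 + 0) = √(-1900) = 10*I*√19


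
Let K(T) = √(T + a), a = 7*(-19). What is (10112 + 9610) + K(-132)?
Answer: 19722 + I*√265 ≈ 19722.0 + 16.279*I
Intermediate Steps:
a = -133
K(T) = √(-133 + T) (K(T) = √(T - 133) = √(-133 + T))
(10112 + 9610) + K(-132) = (10112 + 9610) + √(-133 - 132) = 19722 + √(-265) = 19722 + I*√265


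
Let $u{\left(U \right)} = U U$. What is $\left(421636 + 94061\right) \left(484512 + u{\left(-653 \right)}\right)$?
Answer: $469759226937$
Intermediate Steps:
$u{\left(U \right)} = U^{2}$
$\left(421636 + 94061\right) \left(484512 + u{\left(-653 \right)}\right) = \left(421636 + 94061\right) \left(484512 + \left(-653\right)^{2}\right) = 515697 \left(484512 + 426409\right) = 515697 \cdot 910921 = 469759226937$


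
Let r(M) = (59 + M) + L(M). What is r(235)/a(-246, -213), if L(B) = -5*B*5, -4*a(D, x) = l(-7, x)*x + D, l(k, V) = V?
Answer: 22324/45123 ≈ 0.49474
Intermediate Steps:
a(D, x) = -D/4 - x²/4 (a(D, x) = -(x*x + D)/4 = -(x² + D)/4 = -(D + x²)/4 = -D/4 - x²/4)
L(B) = -25*B
r(M) = 59 - 24*M (r(M) = (59 + M) - 25*M = 59 - 24*M)
r(235)/a(-246, -213) = (59 - 24*235)/(-¼*(-246) - ¼*(-213)²) = (59 - 5640)/(123/2 - ¼*45369) = -5581/(123/2 - 45369/4) = -5581/(-45123/4) = -5581*(-4/45123) = 22324/45123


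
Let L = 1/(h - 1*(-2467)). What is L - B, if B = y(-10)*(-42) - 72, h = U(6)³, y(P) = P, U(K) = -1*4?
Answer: -836243/2403 ≈ -348.00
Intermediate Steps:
U(K) = -4
h = -64 (h = (-4)³ = -64)
B = 348 (B = -10*(-42) - 72 = 420 - 72 = 348)
L = 1/2403 (L = 1/(-64 - 1*(-2467)) = 1/(-64 + 2467) = 1/2403 ≈ 0.00041615)
L - B = 1/2403 - 1*348 = 1/2403 - 348 = -836243/2403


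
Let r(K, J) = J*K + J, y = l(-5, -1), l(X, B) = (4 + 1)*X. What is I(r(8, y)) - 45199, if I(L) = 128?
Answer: -45071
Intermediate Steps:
l(X, B) = 5*X
y = -25 (y = 5*(-5) = -25)
r(K, J) = J + J*K
I(r(8, y)) - 45199 = 128 - 45199 = -45071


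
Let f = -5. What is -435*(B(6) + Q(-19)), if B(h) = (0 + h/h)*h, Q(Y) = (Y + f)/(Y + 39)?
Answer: -2088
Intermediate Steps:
Q(Y) = (-5 + Y)/(39 + Y) (Q(Y) = (Y - 5)/(Y + 39) = (-5 + Y)/(39 + Y))
B(h) = h (B(h) = (0 + 1)*h = 1*h = h)
-435*(B(6) + Q(-19)) = -435*(6 + (-5 - 19)/(39 - 19)) = -435*(6 - 24/20) = -435*(6 + (1/20)*(-24)) = -435*(6 - 6/5) = -435*24/5 = -2088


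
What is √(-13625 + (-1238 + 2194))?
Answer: I*√12669 ≈ 112.56*I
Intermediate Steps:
√(-13625 + (-1238 + 2194)) = √(-13625 + 956) = √(-12669) = I*√12669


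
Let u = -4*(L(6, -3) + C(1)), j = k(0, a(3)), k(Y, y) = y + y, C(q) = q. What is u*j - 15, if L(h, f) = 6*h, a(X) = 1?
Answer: -311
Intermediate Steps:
k(Y, y) = 2*y
j = 2 (j = 2*1 = 2)
u = -148 (u = -4*(6*6 + 1) = -4*(36 + 1) = -4*37 = -148)
u*j - 15 = -148*2 - 15 = -296 - 15 = -311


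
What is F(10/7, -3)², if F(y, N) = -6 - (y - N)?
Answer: 5329/49 ≈ 108.76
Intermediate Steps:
F(y, N) = -6 + N - y (F(y, N) = -6 + (N - y) = -6 + N - y)
F(10/7, -3)² = (-6 - 3 - 10/7)² = (-73/7)² = 5329/49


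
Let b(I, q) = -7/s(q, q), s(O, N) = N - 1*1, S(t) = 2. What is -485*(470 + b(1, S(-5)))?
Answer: -224555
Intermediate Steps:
s(O, N) = -1 + N (s(O, N) = N - 1 = -1 + N)
b(I, q) = -7/(-1 + q)
-485*(470 + b(1, S(-5))) = -485*(470 - 7/(-1 + 2)) = -485*(470 - 7/1) = -485*(470 - 7*1) = -485*(470 - 7) = -485*463 = -224555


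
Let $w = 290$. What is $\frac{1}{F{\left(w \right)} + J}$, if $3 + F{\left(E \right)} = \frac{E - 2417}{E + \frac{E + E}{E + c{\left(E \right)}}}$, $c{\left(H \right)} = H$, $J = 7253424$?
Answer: $\frac{97}{703581128} \approx 1.3787 \cdot 10^{-7}$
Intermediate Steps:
$F{\left(E \right)} = -3 + \frac{-2417 + E}{1 + E}$ ($F{\left(E \right)} = -3 + \frac{E - 2417}{E + \frac{E + E}{E + E}} = -3 + \frac{-2417 + E}{E + \frac{2 E}{2 E}} = -3 + \frac{-2417 + E}{E + 2 E \frac{1}{2 E}} = -3 + \frac{-2417 + E}{E + 1} = -3 + \frac{-2417 + E}{1 + E}$)
$\frac{1}{F{\left(w \right)} + J} = \frac{1}{\frac{2 \left(-1210 - 290\right)}{1 + 290} + 7253424} = \frac{1}{\frac{2 \left(-1210 - 290\right)}{291} + 7253424} = \frac{1}{2 \cdot \frac{1}{291} \left(-1500\right) + 7253424} = \frac{1}{- \frac{1000}{97} + 7253424} = \frac{1}{\frac{703581128}{97}} = \frac{97}{703581128}$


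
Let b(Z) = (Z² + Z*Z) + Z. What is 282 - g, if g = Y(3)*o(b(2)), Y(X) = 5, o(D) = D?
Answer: 232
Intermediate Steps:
b(Z) = Z + 2*Z² (b(Z) = (Z² + Z²) + Z = 2*Z² + Z = Z + 2*Z²)
g = 50 (g = 5*(2*(1 + 2*2)) = 5*(2*(1 + 4)) = 5*(2*5) = 5*10 = 50)
282 - g = 282 - 1*50 = 282 - 50 = 232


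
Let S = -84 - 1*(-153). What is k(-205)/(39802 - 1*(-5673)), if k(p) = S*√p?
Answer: 69*I*√205/45475 ≈ 0.021725*I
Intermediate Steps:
S = 69 (S = -84 + 153 = 69)
k(p) = 69*√p
k(-205)/(39802 - 1*(-5673)) = (69*√(-205))/(39802 - 1*(-5673)) = (69*(I*√205))/(39802 + 5673) = (69*I*√205)/45475 = (69*I*√205)*(1/45475) = 69*I*√205/45475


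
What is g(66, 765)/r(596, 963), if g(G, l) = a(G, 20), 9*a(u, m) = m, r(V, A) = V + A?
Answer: 20/14031 ≈ 0.0014254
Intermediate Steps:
r(V, A) = A + V
a(u, m) = m/9
g(G, l) = 20/9 (g(G, l) = (⅑)*20 = 20/9)
g(66, 765)/r(596, 963) = 20/(9*(963 + 596)) = (20/9)/1559 = (20/9)*(1/1559) = 20/14031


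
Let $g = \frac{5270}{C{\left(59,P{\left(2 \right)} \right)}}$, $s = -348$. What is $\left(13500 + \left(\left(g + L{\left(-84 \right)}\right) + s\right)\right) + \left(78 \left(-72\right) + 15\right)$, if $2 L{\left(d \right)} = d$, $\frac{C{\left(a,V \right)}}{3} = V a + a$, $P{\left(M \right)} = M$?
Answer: $\frac{3992549}{531} \approx 7518.9$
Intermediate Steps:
$C{\left(a,V \right)} = 3 a + 3 V a$ ($C{\left(a,V \right)} = 3 \left(V a + a\right) = 3 \left(a + V a\right) = 3 a + 3 V a$)
$L{\left(d \right)} = \frac{d}{2}$
$g = \frac{5270}{531}$ ($g = \frac{5270}{3 \cdot 59 \left(1 + 2\right)} = \frac{5270}{3 \cdot 59 \cdot 3} = \frac{5270}{531} \approx 9.9247$)
$\left(13500 + \left(\left(g + L{\left(-84 \right)}\right) + s\right)\right) + \left(78 \left(-72\right) + 15\right) = \left(13500 + \left(\left(\frac{5270}{531} + \frac{1}{2} \left(-84\right)\right) - 348\right)\right) + \left(78 \left(-72\right) + 15\right) = \left(13500 + \left(\left(\frac{5270}{531} - 42\right) - 348\right)\right) + \left(-5616 + 15\right) = \left(13500 - \frac{201820}{531}\right) - 5601 = \frac{6966680}{531} - 5601 = \frac{3992549}{531}$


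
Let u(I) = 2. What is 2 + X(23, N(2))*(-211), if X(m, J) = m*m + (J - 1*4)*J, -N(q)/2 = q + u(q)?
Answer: -131873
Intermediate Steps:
N(q) = -4 - 2*q (N(q) = -2*(q + 2) = -2*(2 + q) = -4 - 2*q)
X(m, J) = m**2 + J*(-4 + J) (X(m, J) = m**2 + (J - 4)*J = m**2 + (-4 + J)*J = m**2 + J*(-4 + J))
2 + X(23, N(2))*(-211) = 2 + ((-4 - 2*2)**2 + 23**2 - 4*(-4 - 2*2))*(-211) = 2 + ((-4 - 4)**2 + 529 - 4*(-4 - 4))*(-211) = 2 + ((-8)**2 + 529 - 4*(-8))*(-211) = 2 + (64 + 529 + 32)*(-211) = 2 + 625*(-211) = 2 - 131875 = -131873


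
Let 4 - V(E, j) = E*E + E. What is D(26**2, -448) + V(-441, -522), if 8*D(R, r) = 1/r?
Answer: -695425025/3584 ≈ -1.9404e+5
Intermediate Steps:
V(E, j) = 4 - E - E**2 (V(E, j) = 4 - (E*E + E) = 4 - (E**2 + E) = 4 - (E + E**2) = 4 + (-E - E**2) = 4 - E - E**2)
D(R, r) = 1/(8*r)
D(26**2, -448) + V(-441, -522) = (1/8)/(-448) + (4 - 1*(-441) - 1*(-441)**2) = (1/8)*(-1/448) + (4 + 441 - 1*194481) = -1/3584 + (4 + 441 - 194481) = -1/3584 - 194036 = -695425025/3584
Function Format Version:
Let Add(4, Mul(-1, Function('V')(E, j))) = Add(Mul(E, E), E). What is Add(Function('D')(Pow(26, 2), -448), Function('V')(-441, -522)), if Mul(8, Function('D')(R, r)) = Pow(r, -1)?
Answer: Rational(-695425025, 3584) ≈ -1.9404e+5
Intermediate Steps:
Function('V')(E, j) = Add(4, Mul(-1, E), Mul(-1, Pow(E, 2))) (Function('V')(E, j) = Add(4, Mul(-1, Add(Mul(E, E), E))) = Add(4, Mul(-1, Add(Pow(E, 2), E))) = Add(4, Mul(-1, Add(E, Pow(E, 2)))) = Add(4, Add(Mul(-1, E), Mul(-1, Pow(E, 2)))) = Add(4, Mul(-1, E), Mul(-1, Pow(E, 2))))
Function('D')(R, r) = Mul(Rational(1, 8), Pow(r, -1))
Add(Function('D')(Pow(26, 2), -448), Function('V')(-441, -522)) = Add(Mul(Rational(1, 8), Pow(-448, -1)), Add(4, Mul(-1, -441), Mul(-1, Pow(-441, 2)))) = Add(Mul(Rational(1, 8), Rational(-1, 448)), Add(4, 441, Mul(-1, 194481))) = Add(Rational(-1, 3584), Add(4, 441, -194481)) = Add(Rational(-1, 3584), -194036) = Rational(-695425025, 3584)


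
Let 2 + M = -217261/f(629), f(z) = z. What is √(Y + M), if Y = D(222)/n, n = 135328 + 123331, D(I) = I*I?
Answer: I*√9190873372067122735/162696511 ≈ 18.634*I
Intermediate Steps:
D(I) = I²
M = -218519/629 (M = -2 - 217261/629 = -218519/629 ≈ -347.41)
n = 258659
Y = 49284/258659 (Y = 222²/258659 = 49284*(1/258659) = 49284/258659 ≈ 0.19054)
√(Y + M) = √(49284/258659 - 218519/629) = √(-56490906385/162696511) = I*√9190873372067122735/162696511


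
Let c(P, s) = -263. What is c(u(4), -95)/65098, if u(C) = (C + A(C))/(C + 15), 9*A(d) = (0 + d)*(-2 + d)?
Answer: -263/65098 ≈ -0.0040401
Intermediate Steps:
A(d) = d*(-2 + d)/9 (A(d) = ((0 + d)*(-2 + d))/9 = (d*(-2 + d))/9 = d*(-2 + d)/9)
u(C) = (C + C*(-2 + C)/9)/(15 + C) (u(C) = (C + C*(-2 + C)/9)/(C + 15) = (C + C*(-2 + C)/9)/(15 + C))
c(u(4), -95)/65098 = -263/65098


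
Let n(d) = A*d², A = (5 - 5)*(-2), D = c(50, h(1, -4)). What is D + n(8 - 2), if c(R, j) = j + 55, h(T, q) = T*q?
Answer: 51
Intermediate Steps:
c(R, j) = 55 + j
D = 51 (D = 55 + 1*(-4) = 55 - 4 = 51)
A = 0 (A = 0*(-2) = 0)
n(d) = 0 (n(d) = 0*d² = 0)
D + n(8 - 2) = 51 + 0 = 51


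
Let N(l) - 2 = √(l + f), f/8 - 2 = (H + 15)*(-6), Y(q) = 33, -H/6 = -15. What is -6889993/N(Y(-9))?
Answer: -13779986/4995 + 6889993*I*√4991/4995 ≈ -2758.8 + 97449.0*I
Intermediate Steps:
H = 90 (H = -6*(-15) = 90)
f = -5024 (f = 16 + 8*((90 + 15)*(-6)) = 16 + 8*(105*(-6)) = 16 + 8*(-630) = 16 - 5040 = -5024)
N(l) = 2 + √(-5024 + l) (N(l) = 2 + √(l - 5024) = 2 + √(-5024 + l))
-6889993/N(Y(-9)) = -6889993/(2 + √(-5024 + 33)) = -6889993/(2 + √(-4991)) = -6889993/(2 + I*√4991)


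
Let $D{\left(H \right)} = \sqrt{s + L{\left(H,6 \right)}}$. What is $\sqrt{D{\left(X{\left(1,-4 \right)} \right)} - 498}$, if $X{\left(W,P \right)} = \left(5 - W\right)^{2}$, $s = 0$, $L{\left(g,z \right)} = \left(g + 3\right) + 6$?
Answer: $i \sqrt{493} \approx 22.204 i$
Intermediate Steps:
$L{\left(g,z \right)} = 9 + g$ ($L{\left(g,z \right)} = \left(3 + g\right) + 6 = 9 + g$)
$D{\left(H \right)} = \sqrt{9 + H}$ ($D{\left(H \right)} = \sqrt{0 + \left(9 + H\right)} = \sqrt{9 + H}$)
$\sqrt{D{\left(X{\left(1,-4 \right)} \right)} - 498} = \sqrt{\sqrt{9 + \left(-5 + 1\right)^{2}} - 498} = \sqrt{\sqrt{9 + \left(-4\right)^{2}} - 498} = \sqrt{\sqrt{9 + 16} - 498} = \sqrt{\sqrt{25} - 498} = \sqrt{5 - 498} = \sqrt{-493} = i \sqrt{493}$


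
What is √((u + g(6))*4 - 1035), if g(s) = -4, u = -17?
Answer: I*√1119 ≈ 33.451*I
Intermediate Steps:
√((u + g(6))*4 - 1035) = √((-17 - 4)*4 - 1035) = √(-21*4 - 1035) = √(-84 - 1035) = √(-1119) = I*√1119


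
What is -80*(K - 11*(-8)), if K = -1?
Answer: -6960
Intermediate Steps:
-80*(K - 11*(-8)) = -80*(-1 - 11*(-8)) = -80*(-1 + 88) = -80*87 = -6960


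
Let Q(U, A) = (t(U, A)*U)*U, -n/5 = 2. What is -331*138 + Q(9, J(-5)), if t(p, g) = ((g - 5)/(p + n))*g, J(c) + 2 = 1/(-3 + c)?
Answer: -3001881/64 ≈ -46904.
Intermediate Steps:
n = -10 (n = -5*2 = -10)
J(c) = -2 + 1/(-3 + c)
t(p, g) = g*(-5 + g)/(-10 + p) (t(p, g) = ((g - 5)/(p - 10))*g = ((-5 + g)/(-10 + p))*g = g*(-5 + g)/(-10 + p))
Q(U, A) = A*U²*(-5 + A)/(-10 + U) (Q(U, A) = ((A*(-5 + A)/(-10 + U))*U)*U = (A*U*(-5 + A)/(-10 + U))*U = A*U²*(-5 + A)/(-10 + U))
-331*138 + Q(9, J(-5)) = -331*138 + ((7 - 2*(-5))/(-3 - 5))*9²*(-5 + (7 - 2*(-5))/(-3 - 5))/(-10 + 9) = -45678 + ((7 + 10)/(-8))*81*(-5 + (7 + 10)/(-8))/(-1) = -45678 - ⅛*17*81*(-1)*(-5 - ⅛*17) = -45678 - 17/8*81*(-1)*(-5 - 17/8) = -45678 - 17/8*81*(-1)*(-57/8) = -45678 - 78489/64 = -3001881/64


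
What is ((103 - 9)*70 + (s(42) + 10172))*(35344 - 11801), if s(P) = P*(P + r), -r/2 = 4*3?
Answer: 412190844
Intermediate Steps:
r = -24 (r = -8*3 = -2*12 = -24)
s(P) = P*(-24 + P) (s(P) = P*(P - 24) = P*(-24 + P))
((103 - 9)*70 + (s(42) + 10172))*(35344 - 11801) = ((103 - 9)*70 + (42*(-24 + 42) + 10172))*(35344 - 11801) = (94*70 + (42*18 + 10172))*23543 = (6580 + (756 + 10172))*23543 = (6580 + 10928)*23543 = 17508*23543 = 412190844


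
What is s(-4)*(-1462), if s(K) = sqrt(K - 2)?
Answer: -1462*I*sqrt(6) ≈ -3581.2*I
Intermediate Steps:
s(K) = sqrt(-2 + K)
s(-4)*(-1462) = sqrt(-2 - 4)*(-1462) = sqrt(-6)*(-1462) = (I*sqrt(6))*(-1462) = -1462*I*sqrt(6)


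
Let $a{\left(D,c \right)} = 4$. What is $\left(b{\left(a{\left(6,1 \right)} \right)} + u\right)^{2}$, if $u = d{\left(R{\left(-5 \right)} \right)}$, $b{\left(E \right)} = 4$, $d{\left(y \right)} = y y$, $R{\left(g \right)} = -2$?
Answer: $64$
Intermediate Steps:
$d{\left(y \right)} = y^{2}$
$u = 4$ ($u = \left(-2\right)^{2} = 4$)
$\left(b{\left(a{\left(6,1 \right)} \right)} + u\right)^{2} = \left(4 + 4\right)^{2} = 8^{2} = 64$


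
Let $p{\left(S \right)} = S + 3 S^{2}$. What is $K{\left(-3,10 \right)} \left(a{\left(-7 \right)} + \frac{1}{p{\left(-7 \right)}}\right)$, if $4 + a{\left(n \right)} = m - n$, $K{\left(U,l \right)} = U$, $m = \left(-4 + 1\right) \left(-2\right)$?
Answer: $- \frac{3783}{140} \approx -27.021$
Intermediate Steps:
$m = 6$ ($m = \left(-3\right) \left(-2\right) = 6$)
$a{\left(n \right)} = 2 - n$ ($a{\left(n \right)} = -4 - \left(-6 + n\right) = 2 - n$)
$K{\left(-3,10 \right)} \left(a{\left(-7 \right)} + \frac{1}{p{\left(-7 \right)}}\right) = - 3 \left(\left(2 - -7\right) + \frac{1}{\left(-7\right) \left(1 + 3 \left(-7\right)\right)}\right) = - 3 \left(\left(2 + 7\right) + \frac{1}{\left(-7\right) \left(1 - 21\right)}\right) = - 3 \left(9 + \frac{1}{\left(-7\right) \left(-20\right)}\right) = - 3 \left(9 + \frac{1}{140}\right) = \left(-3\right) \frac{1261}{140} = - \frac{3783}{140}$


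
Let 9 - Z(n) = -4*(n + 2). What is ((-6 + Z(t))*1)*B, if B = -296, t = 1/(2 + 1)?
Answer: -10952/3 ≈ -3650.7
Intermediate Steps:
t = ⅓ (t = 1/3 = ⅓ ≈ 0.33333)
Z(n) = 17 + 4*n (Z(n) = 9 - (-4)*(n + 2) = 9 - (-4)*(2 + n) = 9 - (-8 - 4*n) = 9 + (8 + 4*n) = 17 + 4*n)
((-6 + Z(t))*1)*B = ((-6 + (17 + 4*(⅓)))*1)*(-296) = ((-6 + (17 + 4/3))*1)*(-296) = ((-6 + 55/3)*1)*(-296) = ((37/3)*1)*(-296) = (37/3)*(-296) = -10952/3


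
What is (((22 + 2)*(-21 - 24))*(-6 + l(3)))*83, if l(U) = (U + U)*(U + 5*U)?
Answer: -9143280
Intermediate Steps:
l(U) = 12*U² (l(U) = (2*U)*(6*U) = 12*U²)
(((22 + 2)*(-21 - 24))*(-6 + l(3)))*83 = (((22 + 2)*(-21 - 24))*(-6 + 12*3²))*83 = ((24*(-45))*(-6 + 12*9))*83 = -1080*(-6 + 108)*83 = -1080*102*83 = -110160*83 = -9143280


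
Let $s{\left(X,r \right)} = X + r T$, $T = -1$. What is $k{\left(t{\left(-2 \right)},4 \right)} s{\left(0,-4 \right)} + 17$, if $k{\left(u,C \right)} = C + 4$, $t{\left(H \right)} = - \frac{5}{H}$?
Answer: $49$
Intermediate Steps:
$k{\left(u,C \right)} = 4 + C$
$s{\left(X,r \right)} = X - r$ ($s{\left(X,r \right)} = X + r \left(-1\right) = X - r$)
$k{\left(t{\left(-2 \right)},4 \right)} s{\left(0,-4 \right)} + 17 = \left(4 + 4\right) \left(0 - -4\right) + 17 = 8 \left(0 + 4\right) + 17 = 8 \cdot 4 + 17 = 32 + 17 = 49$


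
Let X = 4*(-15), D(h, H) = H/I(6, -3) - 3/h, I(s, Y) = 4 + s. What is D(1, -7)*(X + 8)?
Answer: 962/5 ≈ 192.40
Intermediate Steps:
D(h, H) = -3/h + H/10 (D(h, H) = H/(4 + 6) - 3/h = H/10 - 3/h = -3/h + H/10)
X = -60
D(1, -7)*(X + 8) = (-3/1 + (⅒)*(-7))*(-60 + 8) = (-3*1 - 7/10)*(-52) = (-3 - 7/10)*(-52) = -37/10*(-52) = 962/5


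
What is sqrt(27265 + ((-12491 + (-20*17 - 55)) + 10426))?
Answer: 11*sqrt(205) ≈ 157.50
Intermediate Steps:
sqrt(27265 + ((-12491 + (-20*17 - 55)) + 10426)) = sqrt(27265 + ((-12491 + (-340 - 55)) + 10426)) = sqrt(27265 + ((-12491 - 395) + 10426)) = sqrt(27265 + (-12886 + 10426)) = sqrt(27265 - 2460) = sqrt(24805) = 11*sqrt(205)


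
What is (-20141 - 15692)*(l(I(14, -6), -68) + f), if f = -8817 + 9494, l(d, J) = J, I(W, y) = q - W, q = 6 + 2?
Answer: -21822297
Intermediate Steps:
q = 8
I(W, y) = 8 - W
f = 677
(-20141 - 15692)*(l(I(14, -6), -68) + f) = (-20141 - 15692)*(-68 + 677) = -35833*609 = -21822297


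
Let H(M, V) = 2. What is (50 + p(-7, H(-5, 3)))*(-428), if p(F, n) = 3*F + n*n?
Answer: -14124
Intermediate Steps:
p(F, n) = n**2 + 3*F (p(F, n) = 3*F + n**2 = n**2 + 3*F)
(50 + p(-7, H(-5, 3)))*(-428) = (50 + (2**2 + 3*(-7)))*(-428) = (50 + (4 - 21))*(-428) = (50 - 17)*(-428) = 33*(-428) = -14124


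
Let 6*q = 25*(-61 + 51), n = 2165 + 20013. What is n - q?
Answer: 66659/3 ≈ 22220.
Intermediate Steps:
n = 22178
q = -125/3 (q = (25*(-61 + 51))/6 = (25*(-10))/6 = (⅙)*(-250) = -125/3 ≈ -41.667)
n - q = 22178 - 1*(-125/3) = 22178 + 125/3 = 66659/3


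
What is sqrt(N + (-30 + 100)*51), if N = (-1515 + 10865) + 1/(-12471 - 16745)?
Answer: 3*sqrt(76584614766)/7304 ≈ 113.67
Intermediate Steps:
N = 273169599/29216 (N = 9350 + 1/(-29216) = 9350 - 1/29216 = 273169599/29216 ≈ 9350.0)
sqrt(N + (-30 + 100)*51) = sqrt(273169599/29216 + (-30 + 100)*51) = sqrt(273169599/29216 + 70*51) = sqrt(273169599/29216 + 3570) = sqrt(377470719/29216) = 3*sqrt(76584614766)/7304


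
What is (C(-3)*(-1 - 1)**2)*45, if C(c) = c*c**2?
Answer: -4860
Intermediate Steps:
C(c) = c**3
(C(-3)*(-1 - 1)**2)*45 = ((-3)**3*(-1 - 1)**2)*45 = -27*(-2)**2*45 = -27*4*45 = -108*45 = -4860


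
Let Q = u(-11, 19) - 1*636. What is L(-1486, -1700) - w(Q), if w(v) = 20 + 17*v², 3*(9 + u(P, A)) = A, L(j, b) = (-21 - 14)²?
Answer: -62397107/9 ≈ -6.9330e+6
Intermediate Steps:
L(j, b) = 1225 (L(j, b) = (-35)² = 1225)
u(P, A) = -9 + A/3
Q = -1916/3 (Q = (-9 + (⅓)*19) - 1*636 = (-9 + 19/3) - 636 = -8/3 - 636 = -1916/3 ≈ -638.67)
L(-1486, -1700) - w(Q) = 1225 - (20 + 17*(-1916/3)²) = 1225 - (20 + 17*(3671056/9)) = 1225 - (20 + 62407952/9) = 1225 - 1*62408132/9 = 1225 - 62408132/9 = -62397107/9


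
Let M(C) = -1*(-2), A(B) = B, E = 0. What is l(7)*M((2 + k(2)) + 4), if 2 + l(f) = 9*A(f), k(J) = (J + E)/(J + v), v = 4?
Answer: 122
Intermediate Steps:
k(J) = J/(4 + J) (k(J) = (J + 0)/(J + 4) = J/(4 + J))
l(f) = -2 + 9*f
M(C) = 2
l(7)*M((2 + k(2)) + 4) = (-2 + 9*7)*2 = (-2 + 63)*2 = 61*2 = 122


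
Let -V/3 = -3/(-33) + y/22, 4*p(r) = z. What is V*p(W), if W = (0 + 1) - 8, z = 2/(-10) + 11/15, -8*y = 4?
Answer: -3/110 ≈ -0.027273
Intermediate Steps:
y = -1/2 (y = -1/8*4 = -1/2 ≈ -0.50000)
z = 8/15 (z = 2*(-1/10) + 11*(1/15) = -1/5 + 11/15 = 8/15 ≈ 0.53333)
W = -7 (W = 1 - 8 = -7)
p(r) = 2/15 (p(r) = (1/4)*(8/15) = 2/15)
V = -9/44 (V = -3*(-3/(-33) - 1/2/22) = -3*(-3*(-1/33) - 1/2*1/22) = -3*(1/11 - 1/44) = -3*3/44 = -9/44 ≈ -0.20455)
V*p(W) = -9/44*2/15 = -3/110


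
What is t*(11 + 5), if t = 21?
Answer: 336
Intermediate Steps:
t*(11 + 5) = 21*(11 + 5) = 21*16 = 336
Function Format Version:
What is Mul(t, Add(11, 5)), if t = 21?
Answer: 336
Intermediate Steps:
Mul(t, Add(11, 5)) = Mul(21, Add(11, 5)) = Mul(21, 16) = 336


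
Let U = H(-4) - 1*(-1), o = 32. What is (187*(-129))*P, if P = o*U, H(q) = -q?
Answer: -3859680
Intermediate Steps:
U = 5 (U = -1*(-4) - 1*(-1) = 4 + 1 = 5)
P = 160 (P = 32*5 = 160)
(187*(-129))*P = (187*(-129))*160 = -24123*160 = -3859680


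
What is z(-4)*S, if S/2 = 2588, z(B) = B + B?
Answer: -41408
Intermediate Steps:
z(B) = 2*B
S = 5176 (S = 2*2588 = 5176)
z(-4)*S = (2*(-4))*5176 = -8*5176 = -41408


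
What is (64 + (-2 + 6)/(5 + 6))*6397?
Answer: 4529076/11 ≈ 4.1173e+5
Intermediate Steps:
(64 + (-2 + 6)/(5 + 6))*6397 = (64 + 4/11)*6397 = (708/11)*6397 = 4529076/11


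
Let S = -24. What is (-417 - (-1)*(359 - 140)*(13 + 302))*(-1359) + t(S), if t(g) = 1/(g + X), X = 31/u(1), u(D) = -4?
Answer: -11834356828/127 ≈ -9.3184e+7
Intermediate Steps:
X = -31/4 (X = 31/(-4) = 31*(-¼) = -31/4 ≈ -7.7500)
t(g) = 1/(-31/4 + g) (t(g) = 1/(g - 31/4) = 1/(-31/4 + g))
(-417 - (-1)*(359 - 140)*(13 + 302))*(-1359) + t(S) = (-417 - (-1)*(359 - 140)*(13 + 302))*(-1359) + 4/(-31 + 4*(-24)) = (-417 - (-1)*219*315)*(-1359) + 4/(-31 - 96) = (-417 - (-1)*68985)*(-1359) + 4/(-127) = (-417 - 1*(-68985))*(-1359) + 4*(-1/127) = (-417 + 68985)*(-1359) - 4/127 = 68568*(-1359) - 4/127 = -93183912 - 4/127 = -11834356828/127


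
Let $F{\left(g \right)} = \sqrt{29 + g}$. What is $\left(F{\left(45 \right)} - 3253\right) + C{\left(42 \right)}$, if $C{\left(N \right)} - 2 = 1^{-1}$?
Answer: $-3250 + \sqrt{74} \approx -3241.4$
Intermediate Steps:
$C{\left(N \right)} = 3$ ($C{\left(N \right)} = 2 + 1^{-1} = 2 + 1 = 3$)
$\left(F{\left(45 \right)} - 3253\right) + C{\left(42 \right)} = \left(\sqrt{29 + 45} - 3253\right) + 3 = \left(\sqrt{74} - 3253\right) + 3 = \left(-3253 + \sqrt{74}\right) + 3 = -3250 + \sqrt{74}$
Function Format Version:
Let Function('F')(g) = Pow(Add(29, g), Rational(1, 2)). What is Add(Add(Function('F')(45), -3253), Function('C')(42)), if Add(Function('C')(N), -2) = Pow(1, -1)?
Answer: Add(-3250, Pow(74, Rational(1, 2))) ≈ -3241.4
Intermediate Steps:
Function('C')(N) = 3 (Function('C')(N) = Add(2, Pow(1, -1)) = Add(2, 1) = 3)
Add(Add(Function('F')(45), -3253), Function('C')(42)) = Add(Add(Pow(Add(29, 45), Rational(1, 2)), -3253), 3) = Add(Add(Pow(74, Rational(1, 2)), -3253), 3) = Add(Add(-3253, Pow(74, Rational(1, 2))), 3) = Add(-3250, Pow(74, Rational(1, 2)))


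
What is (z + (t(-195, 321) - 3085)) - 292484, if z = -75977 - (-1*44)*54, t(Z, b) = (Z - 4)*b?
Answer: -433049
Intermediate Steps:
t(Z, b) = b*(-4 + Z) (t(Z, b) = (-4 + Z)*b = b*(-4 + Z))
z = -73601 (z = -75977 - (-44)*54 = -75977 - 1*(-2376) = -75977 + 2376 = -73601)
(z + (t(-195, 321) - 3085)) - 292484 = (-73601 + (321*(-4 - 195) - 3085)) - 292484 = (-73601 + (321*(-199) - 3085)) - 292484 = (-73601 + (-63879 - 3085)) - 292484 = (-73601 - 66964) - 292484 = -140565 - 292484 = -433049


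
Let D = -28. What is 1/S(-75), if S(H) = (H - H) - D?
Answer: 1/28 ≈ 0.035714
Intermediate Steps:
S(H) = 28 (S(H) = (H - H) - 1*(-28) = 0 + 28 = 28)
1/S(-75) = 1/28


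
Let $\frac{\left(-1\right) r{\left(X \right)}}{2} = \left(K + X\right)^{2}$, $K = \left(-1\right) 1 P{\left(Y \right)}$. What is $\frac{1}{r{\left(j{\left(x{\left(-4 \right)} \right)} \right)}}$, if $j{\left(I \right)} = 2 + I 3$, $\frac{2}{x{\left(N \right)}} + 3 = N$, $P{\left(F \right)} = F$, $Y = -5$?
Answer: $- \frac{49}{3698} \approx -0.01325$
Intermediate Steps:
$x{\left(N \right)} = \frac{2}{-3 + N}$
$K = 5$ ($K = \left(-1\right) 1 \left(-5\right) = \left(-1\right) \left(-5\right) = 5$)
$j{\left(I \right)} = 2 + 3 I$
$r{\left(X \right)} = - 2 \left(5 + X\right)^{2}$
$\frac{1}{r{\left(j{\left(x{\left(-4 \right)} \right)} \right)}} = \frac{1}{\left(-2\right) \left(5 + \left(2 + 3 \frac{2}{-3 - 4}\right)\right)^{2}} = \frac{1}{\left(-2\right) \left(5 + \left(2 + 3 \frac{2}{-7}\right)\right)^{2}} = \frac{1}{\left(-2\right) \left(5 + \left(2 + 3 \cdot 2 \left(- \frac{1}{7}\right)\right)\right)^{2}} = \frac{1}{\left(-2\right) \left(5 + \left(2 + 3 \left(- \frac{2}{7}\right)\right)\right)^{2}} = \frac{1}{\left(-2\right) \left(5 + \left(2 - \frac{6}{7}\right)\right)^{2}} = \frac{1}{\left(-2\right) \left(5 + \frac{8}{7}\right)^{2}} = \frac{1}{\left(-2\right) \left(\frac{43}{7}\right)^{2}} = \frac{1}{\left(-2\right) \frac{1849}{49}} = \frac{1}{- \frac{3698}{49}} = - \frac{49}{3698}$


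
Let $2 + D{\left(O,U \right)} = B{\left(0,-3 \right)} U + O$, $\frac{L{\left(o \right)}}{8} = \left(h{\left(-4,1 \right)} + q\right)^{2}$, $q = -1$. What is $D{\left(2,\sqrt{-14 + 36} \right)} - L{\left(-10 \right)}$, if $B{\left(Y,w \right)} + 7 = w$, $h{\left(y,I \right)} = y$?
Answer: $-200 - 10 \sqrt{22} \approx -246.9$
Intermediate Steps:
$B{\left(Y,w \right)} = -7 + w$
$L{\left(o \right)} = 200$ ($L{\left(o \right)} = 8 \left(-4 - 1\right)^{2} = 8 \left(-5\right)^{2} = 8 \cdot 25 = 200$)
$D{\left(O,U \right)} = -2 + O - 10 U$ ($D{\left(O,U \right)} = -2 + \left(\left(-7 - 3\right) U + O\right) = -2 + \left(- 10 U + O\right) = -2 + \left(O - 10 U\right) = -2 + O - 10 U$)
$D{\left(2,\sqrt{-14 + 36} \right)} - L{\left(-10 \right)} = \left(-2 + 2 - 10 \sqrt{-14 + 36}\right) - 200 = \left(-2 + 2 - 10 \sqrt{22}\right) - 200 = - 10 \sqrt{22} - 200 = -200 - 10 \sqrt{22}$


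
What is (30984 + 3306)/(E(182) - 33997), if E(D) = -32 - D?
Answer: -34290/34211 ≈ -1.0023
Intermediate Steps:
(30984 + 3306)/(E(182) - 33997) = (30984 + 3306)/((-32 - 1*182) - 33997) = 34290/((-32 - 182) - 33997) = 34290/(-214 - 33997) = 34290/(-34211) = 34290*(-1/34211) = -34290/34211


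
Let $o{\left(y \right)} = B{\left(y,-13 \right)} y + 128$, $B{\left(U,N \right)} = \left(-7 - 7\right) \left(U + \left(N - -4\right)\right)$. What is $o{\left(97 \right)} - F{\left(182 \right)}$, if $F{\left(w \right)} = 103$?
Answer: $-119479$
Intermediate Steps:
$B{\left(U,N \right)} = -56 - 14 N - 14 U$ ($B{\left(U,N \right)} = - 14 \left(U + \left(N + 4\right)\right) = - 14 \left(U + \left(4 + N\right)\right) = - 14 \left(4 + N + U\right) = -56 - 14 N - 14 U$)
$o{\left(y \right)} = 128 + y \left(126 - 14 y\right)$ ($o{\left(y \right)} = \left(-56 - -182 - 14 y\right) y + 128 = \left(-56 + 182 - 14 y\right) y + 128 = \left(126 - 14 y\right) y + 128 = y \left(126 - 14 y\right) + 128 = 128 + y \left(126 - 14 y\right)$)
$o{\left(97 \right)} - F{\left(182 \right)} = \left(128 - 1358 \left(-9 + 97\right)\right) - 103 = \left(128 - 1358 \cdot 88\right) - 103 = \left(128 - 119504\right) - 103 = -119376 - 103 = -119479$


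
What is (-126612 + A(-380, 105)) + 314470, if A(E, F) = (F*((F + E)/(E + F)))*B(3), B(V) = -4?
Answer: 187438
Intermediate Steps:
A(E, F) = -4*F (A(E, F) = (F*((F + E)/(E + F)))*(-4) = (F*((E + F)/(E + F)))*(-4) = (F*1)*(-4) = F*(-4) = -4*F)
(-126612 + A(-380, 105)) + 314470 = (-126612 - 4*105) + 314470 = (-126612 - 420) + 314470 = -127032 + 314470 = 187438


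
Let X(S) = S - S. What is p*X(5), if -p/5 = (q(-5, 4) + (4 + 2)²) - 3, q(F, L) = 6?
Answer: 0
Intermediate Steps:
X(S) = 0
p = -195 (p = -5*((6 + (4 + 2)²) - 3) = -5*((6 + 6²) - 3) = -5*((6 + 36) - 3) = -5*(42 - 3) = -5*39 = -195)
p*X(5) = -195*0 = 0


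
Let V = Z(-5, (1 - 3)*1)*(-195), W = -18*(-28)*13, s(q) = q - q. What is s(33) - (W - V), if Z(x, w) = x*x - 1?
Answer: -11232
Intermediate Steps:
s(q) = 0
Z(x, w) = -1 + x² (Z(x, w) = x² - 1 = -1 + x²)
W = 6552 (W = 504*13 = 6552)
V = -4680 (V = (-1 + (-5)²)*(-195) = (-1 + 25)*(-195) = 24*(-195) = -4680)
s(33) - (W - V) = 0 - (6552 - 1*(-4680)) = 0 - (6552 + 4680) = 0 - 1*11232 = 0 - 11232 = -11232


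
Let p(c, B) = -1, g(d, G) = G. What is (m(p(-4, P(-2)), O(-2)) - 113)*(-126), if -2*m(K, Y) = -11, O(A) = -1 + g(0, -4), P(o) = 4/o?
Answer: 13545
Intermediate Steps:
O(A) = -5 (O(A) = -1 - 4 = -5)
m(K, Y) = 11/2 (m(K, Y) = -1/2*(-11) = 11/2)
(m(p(-4, P(-2)), O(-2)) - 113)*(-126) = (11/2 - 113)*(-126) = -215/2*(-126) = 13545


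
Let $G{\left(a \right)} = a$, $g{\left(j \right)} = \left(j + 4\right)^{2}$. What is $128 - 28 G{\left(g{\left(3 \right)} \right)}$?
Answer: $-1244$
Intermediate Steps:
$g{\left(j \right)} = \left(4 + j\right)^{2}$
$128 - 28 G{\left(g{\left(3 \right)} \right)} = 128 - 28 \left(4 + 3\right)^{2} = 128 - 28 \cdot 7^{2} = 128 - 1372 = -1244$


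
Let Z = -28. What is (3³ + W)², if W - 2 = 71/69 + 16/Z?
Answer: 202435984/233289 ≈ 867.75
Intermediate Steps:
W = 1187/483 (W = 2 + (71/69 + 16/(-28)) = 2 + (71*(1/69) + 16*(-1/28)) = 2 + (71/69 - 4/7) = 2 + 221/483 = 1187/483 ≈ 2.4576)
(3³ + W)² = (3³ + 1187/483)² = (27 + 1187/483)² = (14228/483)² = 202435984/233289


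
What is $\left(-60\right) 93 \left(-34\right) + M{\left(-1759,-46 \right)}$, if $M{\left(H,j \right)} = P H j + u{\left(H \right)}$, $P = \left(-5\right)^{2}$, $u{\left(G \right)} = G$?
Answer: $2210811$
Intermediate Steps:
$P = 25$
$M{\left(H,j \right)} = H + 25 H j$ ($M{\left(H,j \right)} = 25 H j + H = H + 25 H j$)
$\left(-60\right) 93 \left(-34\right) + M{\left(-1759,-46 \right)} = \left(-60\right) 93 \left(-34\right) - 1759 \left(1 + 25 \left(-46\right)\right) = \left(-5580\right) \left(-34\right) - 1759 \left(1 - 1150\right) = 189720 - -2021091 = 189720 + 2021091 = 2210811$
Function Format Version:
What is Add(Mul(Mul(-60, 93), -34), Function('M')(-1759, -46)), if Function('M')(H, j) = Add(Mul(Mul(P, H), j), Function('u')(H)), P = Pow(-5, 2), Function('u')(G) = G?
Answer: 2210811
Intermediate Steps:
P = 25
Function('M')(H, j) = Add(H, Mul(25, H, j)) (Function('M')(H, j) = Add(Mul(Mul(25, H), j), H) = Add(Mul(25, H, j), H) = Add(H, Mul(25, H, j)))
Add(Mul(Mul(-60, 93), -34), Function('M')(-1759, -46)) = Add(Mul(Mul(-60, 93), -34), Mul(-1759, Add(1, Mul(25, -46)))) = Add(Mul(-5580, -34), Mul(-1759, Add(1, -1150))) = Add(189720, Mul(-1759, -1149)) = Add(189720, 2021091) = 2210811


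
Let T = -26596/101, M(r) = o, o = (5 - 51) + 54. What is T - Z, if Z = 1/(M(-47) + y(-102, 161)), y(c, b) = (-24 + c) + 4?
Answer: -3031843/11514 ≈ -263.32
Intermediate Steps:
o = 8 (o = -46 + 54 = 8)
M(r) = 8
y(c, b) = -20 + c
T = -26596/101 ≈ -263.33
Z = -1/114 (Z = 1/(8 + (-20 - 102)) = 1/(8 - 122) = 1/(-114) = -1/114 ≈ -0.0087719)
T - Z = -26596/101 - 1*(-1/114) = -26596/101 + 1/114 = -3031843/11514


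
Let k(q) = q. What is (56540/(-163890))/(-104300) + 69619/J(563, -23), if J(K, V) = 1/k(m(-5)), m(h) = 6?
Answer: 357014454006727/854686350 ≈ 4.1771e+5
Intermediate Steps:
J(K, V) = ⅙ (J(K, V) = 1/6 = ⅙)
(56540/(-163890))/(-104300) + 69619/J(563, -23) = (56540/(-163890))/(-104300) + 69619/(⅙) = (56540*(-1/163890))*(-1/104300) + 69619*6 = -5654/16389*(-1/104300) + 417714 = 2827/854686350 + 417714 = 357014454006727/854686350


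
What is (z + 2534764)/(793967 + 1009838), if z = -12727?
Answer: 2522037/1803805 ≈ 1.3982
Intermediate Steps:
(z + 2534764)/(793967 + 1009838) = (-12727 + 2534764)/(793967 + 1009838) = 2522037/1803805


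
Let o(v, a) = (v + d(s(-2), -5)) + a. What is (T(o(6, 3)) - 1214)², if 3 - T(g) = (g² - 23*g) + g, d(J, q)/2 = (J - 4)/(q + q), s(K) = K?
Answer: 743434756/625 ≈ 1.1895e+6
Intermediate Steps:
d(J, q) = (-4 + J)/q (d(J, q) = 2*((J - 4)/(q + q)) = 2*((-4 + J)/((2*q))) = 2*((-4 + J)*(1/(2*q))) = 2*((-4 + J)/(2*q)) = (-4 + J)/q)
o(v, a) = 6/5 + a + v (o(v, a) = (v + (-4 - 2)/(-5)) + a = (v - ⅕*(-6)) + a = (v + 6/5) + a = (6/5 + v) + a = 6/5 + a + v)
T(g) = 3 - g² + 22*g (T(g) = 3 - ((g² - 23*g) + g) = 3 - (g² - 22*g) = 3 + (-g² + 22*g) = 3 - g² + 22*g)
(T(o(6, 3)) - 1214)² = ((3 - (6/5 + 3 + 6)² + 22*(6/5 + 3 + 6)) - 1214)² = ((3 - (51/5)² + 22*(51/5)) - 1214)² = ((3 - 1*2601/25 + 1122/5) - 1214)² = ((3 - 2601/25 + 1122/5) - 1214)² = (3084/25 - 1214)² = (-27266/25)² = 743434756/625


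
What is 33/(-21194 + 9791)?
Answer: -11/3801 ≈ -0.0028940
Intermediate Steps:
33/(-21194 + 9791) = 33/(-11403) = 33*(-1/11403) = -11/3801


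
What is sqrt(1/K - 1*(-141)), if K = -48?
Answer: sqrt(20301)/12 ≈ 11.873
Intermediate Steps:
sqrt(1/K - 1*(-141)) = sqrt(1/(-48) - 1*(-141)) = sqrt(-1/48 + 141) = sqrt(6767/48) = sqrt(20301)/12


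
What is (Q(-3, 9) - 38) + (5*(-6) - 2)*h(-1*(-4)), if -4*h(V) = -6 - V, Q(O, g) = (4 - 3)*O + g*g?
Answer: -40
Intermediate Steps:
Q(O, g) = O + g**2 (Q(O, g) = 1*O + g**2 = O + g**2)
h(V) = 3/2 + V/4 (h(V) = -(-6 - V)/4 = 3/2 + V/4)
(Q(-3, 9) - 38) + (5*(-6) - 2)*h(-1*(-4)) = ((-3 + 9**2) - 38) + (5*(-6) - 2)*(3/2 + (-1*(-4))/4) = ((-3 + 81) - 38) + (-30 - 2)*(3/2 + (1/4)*4) = (78 - 38) - 32*(3/2 + 1) = 40 - 32*5/2 = 40 - 80 = -40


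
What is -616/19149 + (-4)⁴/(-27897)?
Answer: -7362232/178066551 ≈ -0.041345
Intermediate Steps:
-616/19149 + (-4)⁴/(-27897) = -616*1/19149 + 256*(-1/27897) = -616/19149 - 256/27897 = -7362232/178066551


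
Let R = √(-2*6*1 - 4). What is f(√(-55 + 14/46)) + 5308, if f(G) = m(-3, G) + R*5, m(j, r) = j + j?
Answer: 5302 + 20*I ≈ 5302.0 + 20.0*I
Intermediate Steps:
m(j, r) = 2*j
R = 4*I (R = √(-12*1 - 4) = √(-12 - 4) = √(-16) = 4*I ≈ 4.0*I)
f(G) = -6 + 20*I (f(G) = 2*(-3) + (4*I)*5 = -6 + 20*I)
f(√(-55 + 14/46)) + 5308 = (-6 + 20*I) + 5308 = 5302 + 20*I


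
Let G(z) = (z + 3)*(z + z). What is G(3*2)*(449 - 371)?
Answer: 8424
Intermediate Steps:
G(z) = 2*z*(3 + z) (G(z) = (3 + z)*(2*z) = 2*z*(3 + z))
G(3*2)*(449 - 371) = (2*(3*2)*(3 + 3*2))*(449 - 371) = (2*6*(3 + 6))*78 = (2*6*9)*78 = 108*78 = 8424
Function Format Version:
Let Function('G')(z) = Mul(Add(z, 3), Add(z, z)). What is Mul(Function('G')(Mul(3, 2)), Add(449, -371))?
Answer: 8424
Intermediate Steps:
Function('G')(z) = Mul(2, z, Add(3, z)) (Function('G')(z) = Mul(Add(3, z), Mul(2, z)) = Mul(2, z, Add(3, z)))
Mul(Function('G')(Mul(3, 2)), Add(449, -371)) = Mul(Mul(2, Mul(3, 2), Add(3, Mul(3, 2))), Add(449, -371)) = Mul(Mul(2, 6, Add(3, 6)), 78) = Mul(Mul(2, 6, 9), 78) = Mul(108, 78) = 8424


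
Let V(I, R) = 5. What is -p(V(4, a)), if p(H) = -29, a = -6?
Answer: 29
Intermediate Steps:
-p(V(4, a)) = -1*(-29) = 29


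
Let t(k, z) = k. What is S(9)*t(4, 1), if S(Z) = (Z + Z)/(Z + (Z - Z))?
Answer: 8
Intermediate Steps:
S(Z) = 2 (S(Z) = (2*Z)/(Z + 0) = (2*Z)/Z = 2)
S(9)*t(4, 1) = 2*4 = 8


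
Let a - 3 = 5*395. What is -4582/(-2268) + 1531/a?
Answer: 1566938/560763 ≈ 2.7943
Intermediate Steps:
a = 1978 (a = 3 + 5*395 = 3 + 1975 = 1978)
-4582/(-2268) + 1531/a = -4582/(-2268) + 1531/1978 = -4582*(-1/2268) + 1531*(1/1978) = 2291/1134 + 1531/1978 = 1566938/560763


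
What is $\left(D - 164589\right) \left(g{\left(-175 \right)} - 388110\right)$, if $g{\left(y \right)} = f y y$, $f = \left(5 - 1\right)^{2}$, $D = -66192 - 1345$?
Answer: $-23651318140$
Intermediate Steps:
$D = -67537$
$f = 16$ ($f = 4^{2} = 16$)
$g{\left(y \right)} = 16 y^{2}$ ($g{\left(y \right)} = 16 y y = 16 y^{2}$)
$\left(D - 164589\right) \left(g{\left(-175 \right)} - 388110\right) = \left(-67537 - 164589\right) \left(16 \left(-175\right)^{2} - 388110\right) = - 232126 \left(16 \cdot 30625 - 388110\right) = - 232126 \left(490000 - 388110\right) = \left(-232126\right) 101890 = -23651318140$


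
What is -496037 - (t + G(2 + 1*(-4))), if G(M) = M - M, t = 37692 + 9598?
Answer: -543327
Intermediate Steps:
t = 47290
G(M) = 0
-496037 - (t + G(2 + 1*(-4))) = -496037 - (47290 + 0) = -496037 - 1*47290 = -496037 - 47290 = -543327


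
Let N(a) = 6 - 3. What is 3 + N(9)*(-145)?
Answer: -432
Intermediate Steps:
N(a) = 3
3 + N(9)*(-145) = 3 + 3*(-145) = 3 - 435 = -432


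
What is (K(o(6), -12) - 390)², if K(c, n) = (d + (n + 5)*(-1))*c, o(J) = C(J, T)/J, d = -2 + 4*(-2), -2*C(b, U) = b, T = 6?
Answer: 603729/4 ≈ 1.5093e+5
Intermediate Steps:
C(b, U) = -b/2
d = -10 (d = -2 - 8 = -10)
o(J) = -½ (o(J) = (-J/2)/J = -½)
K(c, n) = c*(-15 - n) (K(c, n) = (-10 + (n + 5)*(-1))*c = (-10 + (5 + n)*(-1))*c = (-10 + (-5 - n))*c = (-15 - n)*c = c*(-15 - n))
(K(o(6), -12) - 390)² = (-1*(-½)*(15 - 12) - 390)² = (-1*(-½)*3 - 390)² = (3/2 - 390)² = (-777/2)² = 603729/4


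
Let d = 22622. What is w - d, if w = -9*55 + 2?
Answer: -23115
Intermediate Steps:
w = -493 (w = -495 + 2 = -493)
w - d = -493 - 1*22622 = -493 - 22622 = -23115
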